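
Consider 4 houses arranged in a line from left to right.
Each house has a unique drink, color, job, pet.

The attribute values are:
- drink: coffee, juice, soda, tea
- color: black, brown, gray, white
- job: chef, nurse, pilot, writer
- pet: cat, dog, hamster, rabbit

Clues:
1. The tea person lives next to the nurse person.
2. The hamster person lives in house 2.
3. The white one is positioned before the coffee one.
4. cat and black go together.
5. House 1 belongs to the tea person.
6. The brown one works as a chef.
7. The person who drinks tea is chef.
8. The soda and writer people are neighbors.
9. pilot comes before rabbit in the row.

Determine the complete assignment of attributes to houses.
Solution:

House | Drink | Color | Job | Pet
---------------------------------
  1   | tea | brown | chef | dog
  2   | juice | white | nurse | hamster
  3   | soda | black | pilot | cat
  4   | coffee | gray | writer | rabbit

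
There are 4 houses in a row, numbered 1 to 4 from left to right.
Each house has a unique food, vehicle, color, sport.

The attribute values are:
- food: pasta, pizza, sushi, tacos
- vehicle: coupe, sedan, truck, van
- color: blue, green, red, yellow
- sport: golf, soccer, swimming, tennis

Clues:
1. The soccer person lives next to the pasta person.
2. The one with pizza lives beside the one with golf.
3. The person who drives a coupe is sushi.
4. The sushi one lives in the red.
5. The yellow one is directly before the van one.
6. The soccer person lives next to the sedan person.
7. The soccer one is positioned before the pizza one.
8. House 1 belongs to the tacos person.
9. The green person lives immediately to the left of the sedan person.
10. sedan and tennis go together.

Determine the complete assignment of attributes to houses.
Solution:

House | Food | Vehicle | Color | Sport
--------------------------------------
  1   | tacos | truck | green | soccer
  2   | pasta | sedan | yellow | tennis
  3   | pizza | van | blue | swimming
  4   | sushi | coupe | red | golf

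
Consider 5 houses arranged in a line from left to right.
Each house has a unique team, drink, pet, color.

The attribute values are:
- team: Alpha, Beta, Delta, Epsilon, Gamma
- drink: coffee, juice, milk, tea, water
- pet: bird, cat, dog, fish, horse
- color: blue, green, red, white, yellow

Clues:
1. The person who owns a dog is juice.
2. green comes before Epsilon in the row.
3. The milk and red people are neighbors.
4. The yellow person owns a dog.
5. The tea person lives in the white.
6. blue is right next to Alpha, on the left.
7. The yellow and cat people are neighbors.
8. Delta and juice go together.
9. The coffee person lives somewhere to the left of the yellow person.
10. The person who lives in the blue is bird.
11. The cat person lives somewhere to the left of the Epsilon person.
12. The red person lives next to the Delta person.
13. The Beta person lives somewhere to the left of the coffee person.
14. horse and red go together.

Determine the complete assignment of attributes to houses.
Solution:

House | Team | Drink | Pet | Color
----------------------------------
  1   | Beta | milk | bird | blue
  2   | Alpha | coffee | horse | red
  3   | Delta | juice | dog | yellow
  4   | Gamma | water | cat | green
  5   | Epsilon | tea | fish | white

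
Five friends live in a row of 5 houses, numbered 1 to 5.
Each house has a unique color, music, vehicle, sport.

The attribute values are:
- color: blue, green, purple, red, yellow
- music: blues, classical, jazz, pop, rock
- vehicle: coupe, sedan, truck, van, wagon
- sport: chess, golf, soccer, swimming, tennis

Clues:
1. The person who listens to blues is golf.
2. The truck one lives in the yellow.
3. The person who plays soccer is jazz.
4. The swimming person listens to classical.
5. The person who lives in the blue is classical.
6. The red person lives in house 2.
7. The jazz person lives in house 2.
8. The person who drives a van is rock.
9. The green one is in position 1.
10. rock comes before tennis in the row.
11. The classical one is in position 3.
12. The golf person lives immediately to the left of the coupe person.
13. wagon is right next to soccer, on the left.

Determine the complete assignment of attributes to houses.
Solution:

House | Color | Music | Vehicle | Sport
---------------------------------------
  1   | green | blues | wagon | golf
  2   | red | jazz | coupe | soccer
  3   | blue | classical | sedan | swimming
  4   | purple | rock | van | chess
  5   | yellow | pop | truck | tennis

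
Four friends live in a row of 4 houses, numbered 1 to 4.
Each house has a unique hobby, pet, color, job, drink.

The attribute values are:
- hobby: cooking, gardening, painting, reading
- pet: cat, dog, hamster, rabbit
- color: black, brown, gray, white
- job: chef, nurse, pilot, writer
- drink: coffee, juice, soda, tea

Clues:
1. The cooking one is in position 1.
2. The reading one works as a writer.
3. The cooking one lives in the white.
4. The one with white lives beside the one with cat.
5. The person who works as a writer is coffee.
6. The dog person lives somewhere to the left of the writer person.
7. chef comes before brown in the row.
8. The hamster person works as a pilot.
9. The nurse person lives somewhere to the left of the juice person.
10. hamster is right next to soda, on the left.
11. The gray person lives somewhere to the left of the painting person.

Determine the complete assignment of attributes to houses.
Solution:

House | Hobby | Pet | Color | Job | Drink
-----------------------------------------
  1   | cooking | hamster | white | pilot | tea
  2   | gardening | cat | gray | nurse | soda
  3   | painting | dog | black | chef | juice
  4   | reading | rabbit | brown | writer | coffee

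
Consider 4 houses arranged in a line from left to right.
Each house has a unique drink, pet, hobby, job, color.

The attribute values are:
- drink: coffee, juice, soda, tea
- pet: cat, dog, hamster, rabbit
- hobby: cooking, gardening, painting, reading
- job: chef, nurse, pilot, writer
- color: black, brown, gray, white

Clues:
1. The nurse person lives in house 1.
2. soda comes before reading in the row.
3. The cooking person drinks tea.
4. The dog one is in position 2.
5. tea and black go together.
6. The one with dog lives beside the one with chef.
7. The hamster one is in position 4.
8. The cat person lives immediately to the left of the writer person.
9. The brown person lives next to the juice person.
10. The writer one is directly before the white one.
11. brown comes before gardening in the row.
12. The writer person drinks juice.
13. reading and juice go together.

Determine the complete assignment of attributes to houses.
Solution:

House | Drink | Pet | Hobby | Job | Color
-----------------------------------------
  1   | soda | cat | painting | nurse | brown
  2   | juice | dog | reading | writer | gray
  3   | coffee | rabbit | gardening | chef | white
  4   | tea | hamster | cooking | pilot | black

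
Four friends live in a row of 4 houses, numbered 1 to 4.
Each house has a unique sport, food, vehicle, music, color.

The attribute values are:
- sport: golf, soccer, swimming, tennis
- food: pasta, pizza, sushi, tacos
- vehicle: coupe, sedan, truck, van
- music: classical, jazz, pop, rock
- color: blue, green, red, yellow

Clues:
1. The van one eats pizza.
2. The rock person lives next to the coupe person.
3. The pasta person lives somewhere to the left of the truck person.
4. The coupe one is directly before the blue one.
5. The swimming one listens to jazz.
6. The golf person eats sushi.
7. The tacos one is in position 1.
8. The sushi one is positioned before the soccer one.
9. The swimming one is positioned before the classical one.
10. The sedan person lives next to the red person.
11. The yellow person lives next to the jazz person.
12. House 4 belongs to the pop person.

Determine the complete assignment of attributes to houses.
Solution:

House | Sport | Food | Vehicle | Music | Color
----------------------------------------------
  1   | tennis | tacos | sedan | rock | yellow
  2   | swimming | pasta | coupe | jazz | red
  3   | golf | sushi | truck | classical | blue
  4   | soccer | pizza | van | pop | green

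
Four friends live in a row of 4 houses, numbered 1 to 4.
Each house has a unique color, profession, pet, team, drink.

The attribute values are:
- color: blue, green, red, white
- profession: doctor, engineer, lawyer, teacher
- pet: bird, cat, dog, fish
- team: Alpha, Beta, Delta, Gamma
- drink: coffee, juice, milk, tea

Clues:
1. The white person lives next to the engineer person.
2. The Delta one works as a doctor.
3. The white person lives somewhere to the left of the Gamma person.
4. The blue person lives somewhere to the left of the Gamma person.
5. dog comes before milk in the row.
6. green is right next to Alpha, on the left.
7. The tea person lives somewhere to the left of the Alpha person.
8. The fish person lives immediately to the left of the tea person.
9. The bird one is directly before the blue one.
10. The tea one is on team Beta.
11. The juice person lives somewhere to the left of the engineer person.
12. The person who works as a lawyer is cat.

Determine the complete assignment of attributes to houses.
Solution:

House | Color | Profession | Pet | Team | Drink
-----------------------------------------------
  1   | white | doctor | fish | Delta | juice
  2   | green | engineer | bird | Beta | tea
  3   | blue | teacher | dog | Alpha | coffee
  4   | red | lawyer | cat | Gamma | milk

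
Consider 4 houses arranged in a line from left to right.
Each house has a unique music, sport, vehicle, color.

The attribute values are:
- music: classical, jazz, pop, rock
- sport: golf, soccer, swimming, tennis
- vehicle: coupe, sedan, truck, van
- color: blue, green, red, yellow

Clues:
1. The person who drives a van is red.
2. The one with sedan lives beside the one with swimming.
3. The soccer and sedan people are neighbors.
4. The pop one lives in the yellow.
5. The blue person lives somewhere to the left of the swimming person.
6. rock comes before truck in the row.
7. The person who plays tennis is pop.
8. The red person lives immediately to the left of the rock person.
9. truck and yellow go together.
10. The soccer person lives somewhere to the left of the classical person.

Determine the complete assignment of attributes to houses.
Solution:

House | Music | Sport | Vehicle | Color
---------------------------------------
  1   | jazz | soccer | van | red
  2   | rock | golf | sedan | blue
  3   | classical | swimming | coupe | green
  4   | pop | tennis | truck | yellow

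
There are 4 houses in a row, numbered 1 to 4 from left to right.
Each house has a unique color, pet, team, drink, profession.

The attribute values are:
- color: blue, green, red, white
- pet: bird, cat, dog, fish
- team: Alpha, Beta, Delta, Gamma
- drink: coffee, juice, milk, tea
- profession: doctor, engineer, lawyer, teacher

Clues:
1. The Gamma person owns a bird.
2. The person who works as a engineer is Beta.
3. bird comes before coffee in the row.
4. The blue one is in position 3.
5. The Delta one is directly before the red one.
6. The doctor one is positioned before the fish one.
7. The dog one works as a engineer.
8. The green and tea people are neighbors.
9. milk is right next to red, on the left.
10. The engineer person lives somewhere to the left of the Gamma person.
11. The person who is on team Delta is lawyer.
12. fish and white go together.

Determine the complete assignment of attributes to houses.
Solution:

House | Color | Pet | Team | Drink | Profession
-----------------------------------------------
  1   | green | cat | Delta | milk | lawyer
  2   | red | dog | Beta | tea | engineer
  3   | blue | bird | Gamma | juice | doctor
  4   | white | fish | Alpha | coffee | teacher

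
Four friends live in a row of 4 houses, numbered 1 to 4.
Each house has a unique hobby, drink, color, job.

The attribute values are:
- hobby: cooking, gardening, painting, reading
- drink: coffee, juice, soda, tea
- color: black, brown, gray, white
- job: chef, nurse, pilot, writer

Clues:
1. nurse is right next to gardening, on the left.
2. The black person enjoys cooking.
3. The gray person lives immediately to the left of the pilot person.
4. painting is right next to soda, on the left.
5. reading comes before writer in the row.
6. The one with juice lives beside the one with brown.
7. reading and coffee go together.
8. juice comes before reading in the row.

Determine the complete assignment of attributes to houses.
Solution:

House | Hobby | Drink | Color | Job
-----------------------------------
  1   | painting | juice | gray | nurse
  2   | gardening | soda | brown | pilot
  3   | reading | coffee | white | chef
  4   | cooking | tea | black | writer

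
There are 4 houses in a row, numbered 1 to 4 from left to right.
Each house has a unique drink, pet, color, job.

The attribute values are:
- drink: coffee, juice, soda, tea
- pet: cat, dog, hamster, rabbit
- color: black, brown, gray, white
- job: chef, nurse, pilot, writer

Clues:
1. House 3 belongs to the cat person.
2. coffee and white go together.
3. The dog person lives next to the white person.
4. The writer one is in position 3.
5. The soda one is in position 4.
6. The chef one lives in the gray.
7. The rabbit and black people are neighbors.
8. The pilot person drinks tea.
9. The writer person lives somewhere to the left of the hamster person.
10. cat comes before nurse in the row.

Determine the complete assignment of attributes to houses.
Solution:

House | Drink | Pet | Color | Job
---------------------------------
  1   | juice | rabbit | gray | chef
  2   | tea | dog | black | pilot
  3   | coffee | cat | white | writer
  4   | soda | hamster | brown | nurse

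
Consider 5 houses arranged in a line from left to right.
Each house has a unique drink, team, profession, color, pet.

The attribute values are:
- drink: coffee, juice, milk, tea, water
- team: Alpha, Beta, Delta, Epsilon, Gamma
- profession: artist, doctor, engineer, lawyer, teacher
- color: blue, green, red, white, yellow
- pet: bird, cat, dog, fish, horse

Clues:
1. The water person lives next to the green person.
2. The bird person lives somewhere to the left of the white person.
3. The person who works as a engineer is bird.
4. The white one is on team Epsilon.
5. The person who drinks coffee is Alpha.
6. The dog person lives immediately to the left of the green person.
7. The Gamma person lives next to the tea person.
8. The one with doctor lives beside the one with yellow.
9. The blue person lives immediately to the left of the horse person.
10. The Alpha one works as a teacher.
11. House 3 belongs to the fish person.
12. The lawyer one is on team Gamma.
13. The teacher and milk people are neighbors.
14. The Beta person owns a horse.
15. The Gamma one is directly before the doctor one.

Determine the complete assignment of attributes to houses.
Solution:

House | Drink | Team | Profession | Color | Pet
-----------------------------------------------
  1   | water | Gamma | lawyer | blue | dog
  2   | tea | Beta | doctor | green | horse
  3   | coffee | Alpha | teacher | yellow | fish
  4   | milk | Delta | engineer | red | bird
  5   | juice | Epsilon | artist | white | cat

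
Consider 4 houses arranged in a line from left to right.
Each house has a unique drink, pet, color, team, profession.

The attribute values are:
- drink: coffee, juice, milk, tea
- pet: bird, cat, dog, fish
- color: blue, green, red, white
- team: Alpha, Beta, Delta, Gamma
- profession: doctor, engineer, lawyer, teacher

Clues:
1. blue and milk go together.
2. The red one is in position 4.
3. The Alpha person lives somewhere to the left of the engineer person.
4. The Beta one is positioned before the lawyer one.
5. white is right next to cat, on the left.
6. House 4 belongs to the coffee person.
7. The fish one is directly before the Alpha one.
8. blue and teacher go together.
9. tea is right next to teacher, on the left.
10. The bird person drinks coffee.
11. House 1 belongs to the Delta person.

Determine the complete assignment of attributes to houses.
Solution:

House | Drink | Pet | Color | Team | Profession
-----------------------------------------------
  1   | tea | fish | white | Delta | doctor
  2   | milk | cat | blue | Alpha | teacher
  3   | juice | dog | green | Beta | engineer
  4   | coffee | bird | red | Gamma | lawyer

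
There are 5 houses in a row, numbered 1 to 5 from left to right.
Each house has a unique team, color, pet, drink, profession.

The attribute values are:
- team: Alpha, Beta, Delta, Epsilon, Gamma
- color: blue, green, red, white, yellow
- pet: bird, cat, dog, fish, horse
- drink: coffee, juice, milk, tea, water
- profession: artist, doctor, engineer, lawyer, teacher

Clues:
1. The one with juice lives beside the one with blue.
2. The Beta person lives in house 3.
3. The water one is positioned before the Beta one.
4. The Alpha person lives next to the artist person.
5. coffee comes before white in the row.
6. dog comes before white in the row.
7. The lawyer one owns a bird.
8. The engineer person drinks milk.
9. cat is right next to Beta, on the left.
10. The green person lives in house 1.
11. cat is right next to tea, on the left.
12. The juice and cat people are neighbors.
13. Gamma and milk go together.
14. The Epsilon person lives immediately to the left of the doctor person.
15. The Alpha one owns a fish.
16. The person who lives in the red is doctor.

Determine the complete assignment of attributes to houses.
Solution:

House | Team | Color | Pet | Drink | Profession
-----------------------------------------------
  1   | Alpha | green | fish | juice | teacher
  2   | Epsilon | blue | cat | water | artist
  3   | Beta | red | dog | tea | doctor
  4   | Delta | yellow | bird | coffee | lawyer
  5   | Gamma | white | horse | milk | engineer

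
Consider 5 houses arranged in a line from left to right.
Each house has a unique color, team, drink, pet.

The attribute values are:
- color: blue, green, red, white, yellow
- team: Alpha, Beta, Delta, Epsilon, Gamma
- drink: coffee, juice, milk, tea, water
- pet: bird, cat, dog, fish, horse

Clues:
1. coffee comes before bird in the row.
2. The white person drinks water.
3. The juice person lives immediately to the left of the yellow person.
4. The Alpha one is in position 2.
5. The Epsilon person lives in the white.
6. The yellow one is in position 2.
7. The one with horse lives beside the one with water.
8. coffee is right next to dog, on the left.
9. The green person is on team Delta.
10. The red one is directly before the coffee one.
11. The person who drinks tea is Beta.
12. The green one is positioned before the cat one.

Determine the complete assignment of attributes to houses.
Solution:

House | Color | Team | Drink | Pet
----------------------------------
  1   | red | Gamma | juice | fish
  2   | yellow | Alpha | coffee | horse
  3   | white | Epsilon | water | dog
  4   | green | Delta | milk | bird
  5   | blue | Beta | tea | cat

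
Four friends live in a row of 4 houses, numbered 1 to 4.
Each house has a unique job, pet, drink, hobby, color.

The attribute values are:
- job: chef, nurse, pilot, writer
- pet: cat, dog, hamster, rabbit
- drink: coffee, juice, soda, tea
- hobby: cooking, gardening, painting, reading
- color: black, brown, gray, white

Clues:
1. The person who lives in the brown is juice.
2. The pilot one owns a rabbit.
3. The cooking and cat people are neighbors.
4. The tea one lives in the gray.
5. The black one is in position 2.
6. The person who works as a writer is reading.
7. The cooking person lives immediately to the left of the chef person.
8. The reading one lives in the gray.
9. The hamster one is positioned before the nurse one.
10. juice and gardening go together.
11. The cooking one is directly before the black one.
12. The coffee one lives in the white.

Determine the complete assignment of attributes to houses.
Solution:

House | Job | Pet | Drink | Hobby | Color
-----------------------------------------
  1   | pilot | rabbit | coffee | cooking | white
  2   | chef | cat | soda | painting | black
  3   | writer | hamster | tea | reading | gray
  4   | nurse | dog | juice | gardening | brown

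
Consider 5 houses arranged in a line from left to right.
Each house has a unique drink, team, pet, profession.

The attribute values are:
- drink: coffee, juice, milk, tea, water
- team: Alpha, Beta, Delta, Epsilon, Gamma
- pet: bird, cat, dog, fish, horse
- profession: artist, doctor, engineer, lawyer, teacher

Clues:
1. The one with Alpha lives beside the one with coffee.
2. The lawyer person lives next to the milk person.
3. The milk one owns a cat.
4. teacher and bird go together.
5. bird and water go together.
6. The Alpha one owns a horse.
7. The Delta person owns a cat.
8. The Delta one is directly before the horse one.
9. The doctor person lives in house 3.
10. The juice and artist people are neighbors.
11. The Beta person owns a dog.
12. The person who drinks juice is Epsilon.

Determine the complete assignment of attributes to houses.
Solution:

House | Drink | Team | Pet | Profession
---------------------------------------
  1   | juice | Epsilon | fish | lawyer
  2   | milk | Delta | cat | artist
  3   | tea | Alpha | horse | doctor
  4   | coffee | Beta | dog | engineer
  5   | water | Gamma | bird | teacher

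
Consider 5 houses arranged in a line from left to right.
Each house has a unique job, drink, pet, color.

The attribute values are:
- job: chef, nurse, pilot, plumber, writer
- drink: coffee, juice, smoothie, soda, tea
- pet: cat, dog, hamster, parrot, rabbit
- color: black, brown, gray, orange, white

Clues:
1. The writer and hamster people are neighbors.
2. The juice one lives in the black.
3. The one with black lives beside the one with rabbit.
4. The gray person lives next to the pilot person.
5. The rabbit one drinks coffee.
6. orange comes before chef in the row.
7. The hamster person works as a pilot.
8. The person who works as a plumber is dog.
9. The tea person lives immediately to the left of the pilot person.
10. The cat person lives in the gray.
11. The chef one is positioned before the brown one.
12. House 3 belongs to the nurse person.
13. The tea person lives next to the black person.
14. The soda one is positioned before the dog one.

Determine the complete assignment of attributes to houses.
Solution:

House | Job | Drink | Pet | Color
---------------------------------
  1   | writer | tea | cat | gray
  2   | pilot | juice | hamster | black
  3   | nurse | coffee | rabbit | orange
  4   | chef | soda | parrot | white
  5   | plumber | smoothie | dog | brown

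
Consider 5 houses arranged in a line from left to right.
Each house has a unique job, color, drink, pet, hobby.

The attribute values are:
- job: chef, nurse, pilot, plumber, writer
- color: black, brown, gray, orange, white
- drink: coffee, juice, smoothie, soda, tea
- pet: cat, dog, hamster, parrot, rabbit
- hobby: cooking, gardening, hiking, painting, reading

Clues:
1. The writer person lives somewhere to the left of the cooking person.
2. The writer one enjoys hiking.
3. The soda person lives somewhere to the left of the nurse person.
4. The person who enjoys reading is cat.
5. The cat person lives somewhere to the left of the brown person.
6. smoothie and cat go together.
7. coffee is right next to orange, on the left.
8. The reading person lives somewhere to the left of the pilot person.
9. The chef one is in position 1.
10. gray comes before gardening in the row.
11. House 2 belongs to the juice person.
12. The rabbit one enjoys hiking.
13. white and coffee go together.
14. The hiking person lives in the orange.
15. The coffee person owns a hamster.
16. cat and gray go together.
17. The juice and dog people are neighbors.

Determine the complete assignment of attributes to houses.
Solution:

House | Job | Color | Drink | Pet | Hobby
-----------------------------------------
  1   | chef | white | coffee | hamster | painting
  2   | writer | orange | juice | rabbit | hiking
  3   | plumber | black | soda | dog | cooking
  4   | nurse | gray | smoothie | cat | reading
  5   | pilot | brown | tea | parrot | gardening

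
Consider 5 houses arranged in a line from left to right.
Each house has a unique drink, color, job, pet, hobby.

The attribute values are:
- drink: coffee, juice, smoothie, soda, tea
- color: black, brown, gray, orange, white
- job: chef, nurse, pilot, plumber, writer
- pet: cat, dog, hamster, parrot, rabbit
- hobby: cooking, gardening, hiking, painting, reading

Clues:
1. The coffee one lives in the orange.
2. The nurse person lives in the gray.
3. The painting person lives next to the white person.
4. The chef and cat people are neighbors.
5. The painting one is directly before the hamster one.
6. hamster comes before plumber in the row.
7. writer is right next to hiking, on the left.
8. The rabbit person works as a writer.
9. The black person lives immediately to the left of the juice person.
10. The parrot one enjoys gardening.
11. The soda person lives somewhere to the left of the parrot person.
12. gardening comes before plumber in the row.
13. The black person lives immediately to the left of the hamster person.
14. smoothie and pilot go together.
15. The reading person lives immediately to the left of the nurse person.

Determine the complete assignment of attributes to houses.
Solution:

House | Drink | Color | Job | Pet | Hobby
-----------------------------------------
  1   | soda | black | writer | rabbit | painting
  2   | juice | white | chef | hamster | hiking
  3   | smoothie | brown | pilot | cat | reading
  4   | tea | gray | nurse | parrot | gardening
  5   | coffee | orange | plumber | dog | cooking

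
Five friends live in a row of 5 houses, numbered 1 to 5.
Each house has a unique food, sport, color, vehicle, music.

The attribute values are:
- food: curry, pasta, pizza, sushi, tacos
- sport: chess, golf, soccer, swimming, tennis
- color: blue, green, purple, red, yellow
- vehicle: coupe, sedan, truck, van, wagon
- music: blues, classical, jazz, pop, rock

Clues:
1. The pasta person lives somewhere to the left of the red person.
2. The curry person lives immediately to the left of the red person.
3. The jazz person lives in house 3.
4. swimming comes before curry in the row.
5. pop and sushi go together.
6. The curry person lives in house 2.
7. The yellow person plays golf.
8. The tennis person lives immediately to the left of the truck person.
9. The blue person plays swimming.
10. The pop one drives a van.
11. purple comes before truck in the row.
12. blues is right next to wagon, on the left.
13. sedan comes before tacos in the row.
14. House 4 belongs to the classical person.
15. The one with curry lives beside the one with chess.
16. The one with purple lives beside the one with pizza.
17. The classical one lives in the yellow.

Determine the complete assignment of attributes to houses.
Solution:

House | Food | Sport | Color | Vehicle | Music
----------------------------------------------
  1   | pasta | swimming | blue | sedan | blues
  2   | curry | tennis | purple | wagon | rock
  3   | pizza | chess | red | truck | jazz
  4   | tacos | golf | yellow | coupe | classical
  5   | sushi | soccer | green | van | pop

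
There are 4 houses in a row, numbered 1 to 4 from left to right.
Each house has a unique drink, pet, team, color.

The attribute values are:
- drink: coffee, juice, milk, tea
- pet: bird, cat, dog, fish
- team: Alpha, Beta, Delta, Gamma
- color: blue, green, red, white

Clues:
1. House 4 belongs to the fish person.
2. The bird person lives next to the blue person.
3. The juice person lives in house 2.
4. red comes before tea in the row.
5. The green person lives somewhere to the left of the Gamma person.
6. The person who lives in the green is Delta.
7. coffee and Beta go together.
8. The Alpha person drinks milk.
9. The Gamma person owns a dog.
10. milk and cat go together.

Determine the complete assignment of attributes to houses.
Solution:

House | Drink | Pet | Team | Color
----------------------------------
  1   | milk | cat | Alpha | red
  2   | juice | bird | Delta | green
  3   | tea | dog | Gamma | blue
  4   | coffee | fish | Beta | white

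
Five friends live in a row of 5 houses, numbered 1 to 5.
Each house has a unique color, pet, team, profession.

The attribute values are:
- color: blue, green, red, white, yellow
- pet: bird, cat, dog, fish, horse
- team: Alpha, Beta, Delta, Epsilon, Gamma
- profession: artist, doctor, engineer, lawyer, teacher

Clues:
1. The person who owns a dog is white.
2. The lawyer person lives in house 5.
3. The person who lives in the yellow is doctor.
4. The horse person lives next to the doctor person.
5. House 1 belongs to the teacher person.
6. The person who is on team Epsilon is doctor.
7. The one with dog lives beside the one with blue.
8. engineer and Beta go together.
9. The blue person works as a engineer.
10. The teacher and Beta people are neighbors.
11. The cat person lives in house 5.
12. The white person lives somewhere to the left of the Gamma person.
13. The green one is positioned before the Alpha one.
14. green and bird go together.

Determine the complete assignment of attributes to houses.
Solution:

House | Color | Pet | Team | Profession
---------------------------------------
  1   | white | dog | Delta | teacher
  2   | blue | horse | Beta | engineer
  3   | yellow | fish | Epsilon | doctor
  4   | green | bird | Gamma | artist
  5   | red | cat | Alpha | lawyer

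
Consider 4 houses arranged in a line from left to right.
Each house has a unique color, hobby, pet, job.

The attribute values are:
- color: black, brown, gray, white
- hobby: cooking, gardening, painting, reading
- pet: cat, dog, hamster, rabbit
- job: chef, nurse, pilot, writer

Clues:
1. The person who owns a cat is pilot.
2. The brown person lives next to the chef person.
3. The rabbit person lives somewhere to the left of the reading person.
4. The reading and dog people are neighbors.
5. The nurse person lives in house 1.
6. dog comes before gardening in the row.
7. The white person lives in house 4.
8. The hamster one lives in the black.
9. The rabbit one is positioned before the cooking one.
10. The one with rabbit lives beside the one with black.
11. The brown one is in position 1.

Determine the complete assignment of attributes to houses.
Solution:

House | Color | Hobby | Pet | Job
---------------------------------
  1   | brown | painting | rabbit | nurse
  2   | black | reading | hamster | chef
  3   | gray | cooking | dog | writer
  4   | white | gardening | cat | pilot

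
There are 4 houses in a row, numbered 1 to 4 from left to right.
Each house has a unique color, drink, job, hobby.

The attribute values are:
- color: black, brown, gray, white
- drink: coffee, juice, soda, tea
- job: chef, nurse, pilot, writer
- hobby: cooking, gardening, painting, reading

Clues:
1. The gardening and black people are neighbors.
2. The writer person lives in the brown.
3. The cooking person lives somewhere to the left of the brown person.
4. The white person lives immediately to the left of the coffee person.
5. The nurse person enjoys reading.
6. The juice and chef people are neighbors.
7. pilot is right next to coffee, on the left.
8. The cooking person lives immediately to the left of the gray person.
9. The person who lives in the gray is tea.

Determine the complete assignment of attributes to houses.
Solution:

House | Color | Drink | Job | Hobby
-----------------------------------
  1   | white | juice | pilot | gardening
  2   | black | coffee | chef | cooking
  3   | gray | tea | nurse | reading
  4   | brown | soda | writer | painting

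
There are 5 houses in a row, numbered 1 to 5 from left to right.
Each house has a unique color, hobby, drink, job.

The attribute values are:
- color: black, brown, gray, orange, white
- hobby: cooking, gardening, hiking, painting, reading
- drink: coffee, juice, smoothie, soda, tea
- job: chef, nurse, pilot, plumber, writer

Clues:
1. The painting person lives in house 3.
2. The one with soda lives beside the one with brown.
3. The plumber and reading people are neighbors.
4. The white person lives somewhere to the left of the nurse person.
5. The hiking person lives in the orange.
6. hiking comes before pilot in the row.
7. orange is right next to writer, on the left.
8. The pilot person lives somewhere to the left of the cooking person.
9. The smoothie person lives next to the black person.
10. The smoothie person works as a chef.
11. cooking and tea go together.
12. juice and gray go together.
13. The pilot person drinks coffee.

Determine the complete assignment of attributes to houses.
Solution:

House | Color | Hobby | Drink | Job
-----------------------------------
  1   | orange | hiking | smoothie | chef
  2   | black | gardening | soda | writer
  3   | brown | painting | coffee | pilot
  4   | white | cooking | tea | plumber
  5   | gray | reading | juice | nurse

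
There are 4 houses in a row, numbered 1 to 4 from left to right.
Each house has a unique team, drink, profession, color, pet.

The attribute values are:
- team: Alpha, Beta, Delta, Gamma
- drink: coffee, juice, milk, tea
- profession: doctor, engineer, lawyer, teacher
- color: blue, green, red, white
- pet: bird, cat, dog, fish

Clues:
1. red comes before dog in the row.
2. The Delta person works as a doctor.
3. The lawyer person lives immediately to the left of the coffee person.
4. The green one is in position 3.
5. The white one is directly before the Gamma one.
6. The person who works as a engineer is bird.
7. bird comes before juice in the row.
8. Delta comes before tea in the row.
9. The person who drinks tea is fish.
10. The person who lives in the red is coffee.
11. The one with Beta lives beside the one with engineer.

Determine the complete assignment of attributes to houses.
Solution:

House | Team | Drink | Profession | Color | Pet
-----------------------------------------------
  1   | Beta | milk | lawyer | white | cat
  2   | Gamma | coffee | engineer | red | bird
  3   | Delta | juice | doctor | green | dog
  4   | Alpha | tea | teacher | blue | fish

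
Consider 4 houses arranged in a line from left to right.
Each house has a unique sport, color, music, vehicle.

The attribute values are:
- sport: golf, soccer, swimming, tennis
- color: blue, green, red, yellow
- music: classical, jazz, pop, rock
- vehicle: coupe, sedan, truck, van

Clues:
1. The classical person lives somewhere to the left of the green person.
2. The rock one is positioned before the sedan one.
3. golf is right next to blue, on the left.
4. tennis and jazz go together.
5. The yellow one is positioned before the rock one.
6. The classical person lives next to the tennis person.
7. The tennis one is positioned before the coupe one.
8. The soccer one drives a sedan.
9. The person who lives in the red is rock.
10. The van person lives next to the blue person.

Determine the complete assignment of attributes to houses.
Solution:

House | Sport | Color | Music | Vehicle
---------------------------------------
  1   | golf | yellow | classical | van
  2   | tennis | blue | jazz | truck
  3   | swimming | red | rock | coupe
  4   | soccer | green | pop | sedan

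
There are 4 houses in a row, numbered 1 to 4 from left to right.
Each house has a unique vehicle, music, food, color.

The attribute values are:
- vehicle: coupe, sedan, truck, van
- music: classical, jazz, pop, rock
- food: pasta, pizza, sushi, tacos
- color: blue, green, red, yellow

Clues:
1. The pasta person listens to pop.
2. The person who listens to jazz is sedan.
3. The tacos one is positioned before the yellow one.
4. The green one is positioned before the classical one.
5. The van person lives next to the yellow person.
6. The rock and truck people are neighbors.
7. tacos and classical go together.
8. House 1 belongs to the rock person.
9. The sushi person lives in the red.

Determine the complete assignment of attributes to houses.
Solution:

House | Vehicle | Music | Food | Color
--------------------------------------
  1   | coupe | rock | sushi | red
  2   | truck | pop | pasta | green
  3   | van | classical | tacos | blue
  4   | sedan | jazz | pizza | yellow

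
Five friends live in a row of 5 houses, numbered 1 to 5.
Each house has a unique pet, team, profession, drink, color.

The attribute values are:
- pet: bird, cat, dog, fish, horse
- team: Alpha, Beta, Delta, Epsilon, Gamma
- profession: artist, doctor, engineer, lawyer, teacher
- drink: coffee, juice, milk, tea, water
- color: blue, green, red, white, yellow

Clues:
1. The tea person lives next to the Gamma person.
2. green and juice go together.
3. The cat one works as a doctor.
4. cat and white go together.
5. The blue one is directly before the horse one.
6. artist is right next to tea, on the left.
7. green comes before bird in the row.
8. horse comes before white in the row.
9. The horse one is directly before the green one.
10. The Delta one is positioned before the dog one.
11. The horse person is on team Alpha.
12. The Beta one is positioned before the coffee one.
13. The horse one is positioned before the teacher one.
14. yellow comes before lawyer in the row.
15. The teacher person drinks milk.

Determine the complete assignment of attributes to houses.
Solution:

House | Pet | Team | Profession | Drink | Color
-----------------------------------------------
  1   | fish | Delta | artist | water | blue
  2   | horse | Alpha | engineer | tea | yellow
  3   | dog | Gamma | lawyer | juice | green
  4   | bird | Beta | teacher | milk | red
  5   | cat | Epsilon | doctor | coffee | white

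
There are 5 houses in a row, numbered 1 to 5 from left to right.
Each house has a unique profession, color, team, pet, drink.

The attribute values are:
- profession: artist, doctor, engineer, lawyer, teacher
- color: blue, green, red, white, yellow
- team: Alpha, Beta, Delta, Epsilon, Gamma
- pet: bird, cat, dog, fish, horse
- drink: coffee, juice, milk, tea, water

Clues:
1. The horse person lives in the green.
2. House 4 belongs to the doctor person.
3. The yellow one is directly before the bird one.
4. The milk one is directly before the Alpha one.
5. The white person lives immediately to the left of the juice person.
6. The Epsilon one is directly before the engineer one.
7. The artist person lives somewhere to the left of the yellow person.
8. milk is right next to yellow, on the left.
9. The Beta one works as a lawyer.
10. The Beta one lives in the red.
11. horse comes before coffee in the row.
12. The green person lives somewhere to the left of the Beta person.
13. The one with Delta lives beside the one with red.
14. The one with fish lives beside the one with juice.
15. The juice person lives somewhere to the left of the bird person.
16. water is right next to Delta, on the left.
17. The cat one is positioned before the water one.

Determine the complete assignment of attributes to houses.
Solution:

House | Profession | Color | Team | Pet | Drink
-----------------------------------------------
  1   | artist | white | Epsilon | fish | milk
  2   | engineer | yellow | Alpha | cat | juice
  3   | teacher | blue | Gamma | bird | water
  4   | doctor | green | Delta | horse | tea
  5   | lawyer | red | Beta | dog | coffee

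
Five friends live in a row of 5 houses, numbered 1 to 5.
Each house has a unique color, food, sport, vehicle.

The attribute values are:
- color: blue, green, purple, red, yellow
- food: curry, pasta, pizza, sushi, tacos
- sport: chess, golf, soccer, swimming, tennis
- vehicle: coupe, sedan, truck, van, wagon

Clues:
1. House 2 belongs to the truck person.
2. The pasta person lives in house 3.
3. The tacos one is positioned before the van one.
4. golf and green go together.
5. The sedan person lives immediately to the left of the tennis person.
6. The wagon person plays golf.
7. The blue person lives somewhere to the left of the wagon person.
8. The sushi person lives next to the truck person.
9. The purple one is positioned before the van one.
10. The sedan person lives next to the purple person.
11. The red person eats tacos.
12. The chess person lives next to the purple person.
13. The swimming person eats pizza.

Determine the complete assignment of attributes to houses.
Solution:

House | Color | Food | Sport | Vehicle
--------------------------------------
  1   | blue | sushi | chess | sedan
  2   | purple | curry | tennis | truck
  3   | green | pasta | golf | wagon
  4   | red | tacos | soccer | coupe
  5   | yellow | pizza | swimming | van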